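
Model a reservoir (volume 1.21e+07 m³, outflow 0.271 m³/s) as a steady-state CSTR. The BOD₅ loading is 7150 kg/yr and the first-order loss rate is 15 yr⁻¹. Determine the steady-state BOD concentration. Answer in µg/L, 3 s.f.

37.6 µg/L

Outflow Q = 0.271 m³/s × 3.156e+07 s/yr = 8.552e+06 m³/yr.
Steady-state CSTR mass balance: W = Q·C + k·V·C, so C = W/(Q + kV).
Q + kV = 8.552e+06 + 15·1.21e+07 = 1.901e+08 m³/yr.
C = 7150/1.901e+08 = 3.762e-05 kg/m³ = 0.03762 mg/L = 37.62 µg/L.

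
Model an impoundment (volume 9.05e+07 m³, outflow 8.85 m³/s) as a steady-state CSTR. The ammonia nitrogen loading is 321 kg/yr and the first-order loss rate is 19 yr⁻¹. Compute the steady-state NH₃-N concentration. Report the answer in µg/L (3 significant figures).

0.161 µg/L

Outflow Q = 8.85 m³/s × 3.156e+07 s/yr = 2.793e+08 m³/yr.
Steady-state CSTR mass balance: W = Q·C + k·V·C, so C = W/(Q + kV).
Q + kV = 2.793e+08 + 19·9.05e+07 = 1.999e+09 m³/yr.
C = 321/1.999e+09 = 1.606e-07 kg/m³ = 0.0001606 mg/L = 0.1606 µg/L.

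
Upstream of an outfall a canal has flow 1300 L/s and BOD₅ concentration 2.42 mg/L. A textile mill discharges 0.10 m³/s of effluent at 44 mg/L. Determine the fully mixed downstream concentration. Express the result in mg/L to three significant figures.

1300 L/s = 1.3 m³/s.
Flow-weighted mixing gives C = (0.1·44 + 1.3·2.42) / (0.1 + 1.3) = 7.546/1.4 = 5.39 mg/L.

5.39 mg/L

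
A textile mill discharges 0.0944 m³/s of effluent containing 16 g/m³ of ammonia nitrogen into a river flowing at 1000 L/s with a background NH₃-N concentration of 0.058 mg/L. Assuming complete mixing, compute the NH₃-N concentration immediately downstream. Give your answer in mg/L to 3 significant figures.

1000 L/s = 1 m³/s.
By mass balance at complete mixing, C = (0.0944·16 + 1·0.058) / (0.0944 + 1) = 1.568/1.094 = 1.433 mg/L.

1.43 mg/L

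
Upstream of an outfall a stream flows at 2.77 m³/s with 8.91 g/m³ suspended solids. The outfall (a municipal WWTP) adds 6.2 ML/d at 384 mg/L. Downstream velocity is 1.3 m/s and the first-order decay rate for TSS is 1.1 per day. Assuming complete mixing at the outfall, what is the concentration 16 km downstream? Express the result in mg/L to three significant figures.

6.2 ML/d = 0.07176 m³/s.
After complete mixing, C₀ = (0.07176·384 + 2.77·8.91) / 2.842 = 18.38 mg/L.
Travel time t = 1.6e+04 m / 1.3 m/s = 1.231e+04 s = 0.1425 d.
C = 18.38·exp(−1.1·0.1425) = 18.38·0.855 = 15.72 mg/L.

15.7 mg/L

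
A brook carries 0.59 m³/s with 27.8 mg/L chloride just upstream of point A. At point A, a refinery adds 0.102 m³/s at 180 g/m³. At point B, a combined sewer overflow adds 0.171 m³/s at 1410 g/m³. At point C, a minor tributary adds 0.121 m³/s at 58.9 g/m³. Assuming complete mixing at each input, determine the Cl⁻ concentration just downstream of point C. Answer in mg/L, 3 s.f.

After input A: C = (0.59·27.8 + 0.102·180) / 0.692 = 50.23 mg/L.
After input B: C = (0.692·50.23 + 0.171·1410) / 0.863 = 319.7 mg/L.
After input C: C = (0.863·319.7 + 0.121·58.9) / 0.984 = 287.6 mg/L.

288 mg/L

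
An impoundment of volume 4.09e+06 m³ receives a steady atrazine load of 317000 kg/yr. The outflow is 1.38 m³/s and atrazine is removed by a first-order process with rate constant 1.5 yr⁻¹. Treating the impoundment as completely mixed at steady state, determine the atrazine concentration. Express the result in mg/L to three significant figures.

6.38 mg/L

Outflow Q = 1.38 m³/s × 3.156e+07 s/yr = 4.355e+07 m³/yr.
Steady-state CSTR mass balance: W = Q·C + k·V·C, so C = W/(Q + kV).
Q + kV = 4.355e+07 + 1.5·4.09e+06 = 4.968e+07 m³/yr.
C = 317000/4.968e+07 = 0.00638 kg/m³ = 6.38 mg/L.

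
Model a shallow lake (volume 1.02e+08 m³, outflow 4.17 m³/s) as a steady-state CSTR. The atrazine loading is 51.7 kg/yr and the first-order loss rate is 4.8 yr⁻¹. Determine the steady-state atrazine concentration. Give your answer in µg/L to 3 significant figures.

0.0832 µg/L

Outflow Q = 4.17 m³/s × 3.156e+07 s/yr = 1.316e+08 m³/yr.
Steady-state CSTR mass balance: W = Q·C + k·V·C, so C = W/(Q + kV).
Q + kV = 1.316e+08 + 4.8·1.02e+08 = 6.212e+08 m³/yr.
C = 51.7/6.212e+08 = 8.323e-08 kg/m³ = 8.323e-05 mg/L = 0.08323 µg/L.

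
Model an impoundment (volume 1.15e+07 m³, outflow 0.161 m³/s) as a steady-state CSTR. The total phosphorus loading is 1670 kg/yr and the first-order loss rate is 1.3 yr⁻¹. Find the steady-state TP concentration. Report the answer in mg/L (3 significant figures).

Outflow Q = 0.161 m³/s × 3.156e+07 s/yr = 5.081e+06 m³/yr.
Steady-state CSTR mass balance: W = Q·C + k·V·C, so C = W/(Q + kV).
Q + kV = 5.081e+06 + 1.3·1.15e+07 = 2.003e+07 m³/yr.
C = 1670/2.003e+07 = 8.337e-05 kg/m³ = 0.08337 mg/L.

0.0834 mg/L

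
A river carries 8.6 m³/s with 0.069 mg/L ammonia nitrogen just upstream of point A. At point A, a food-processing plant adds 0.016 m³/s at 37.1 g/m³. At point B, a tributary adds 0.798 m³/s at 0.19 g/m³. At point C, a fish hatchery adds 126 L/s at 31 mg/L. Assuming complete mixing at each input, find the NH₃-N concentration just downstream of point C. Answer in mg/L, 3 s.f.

After input A: C = (8.6·0.069 + 0.016·37.1) / 8.616 = 0.1378 mg/L.
After input B: C = (8.616·0.1378 + 0.798·0.19) / 9.414 = 0.1422 mg/L.
126 L/s = 0.126 m³/s.
After input C: C = (9.414·0.1422 + 0.126·31) / 9.54 = 0.5498 mg/L.

0.550 mg/L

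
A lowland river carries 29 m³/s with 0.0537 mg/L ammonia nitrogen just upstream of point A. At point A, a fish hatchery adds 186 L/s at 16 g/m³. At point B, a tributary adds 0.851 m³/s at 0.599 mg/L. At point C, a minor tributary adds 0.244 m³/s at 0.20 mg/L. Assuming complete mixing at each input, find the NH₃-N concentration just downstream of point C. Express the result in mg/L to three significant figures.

0.168 mg/L

186 L/s = 0.186 m³/s.
After input A: C = (29·0.0537 + 0.186·16) / 29.19 = 0.1553 mg/L.
After input B: C = (29.19·0.1553 + 0.851·0.599) / 30.04 = 0.1679 mg/L.
After input C: C = (30.04·0.1679 + 0.244·0.2) / 30.28 = 0.1682 mg/L.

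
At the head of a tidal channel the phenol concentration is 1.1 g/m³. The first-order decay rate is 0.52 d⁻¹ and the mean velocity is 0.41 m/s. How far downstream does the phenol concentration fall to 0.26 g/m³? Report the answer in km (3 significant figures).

98.3 km

From C = C₀·e^(−kt), t = ln(C₀/C)/k = ln(1.1/0.26)/0.52 = 1.442/0.52 = 2.774 d.
Distance = v·t = 0.41 m/s × 2.397e+05 s = 9.826e+04 m = 98.26 km.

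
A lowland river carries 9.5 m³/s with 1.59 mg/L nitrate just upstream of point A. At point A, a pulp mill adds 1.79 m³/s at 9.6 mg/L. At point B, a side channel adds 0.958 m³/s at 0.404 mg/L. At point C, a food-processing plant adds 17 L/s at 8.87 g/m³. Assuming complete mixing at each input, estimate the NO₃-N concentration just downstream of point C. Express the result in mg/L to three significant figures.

2.68 mg/L

After input A: C = (9.5·1.59 + 1.79·9.6) / 11.29 = 2.86 mg/L.
After input B: C = (11.29·2.86 + 0.958·0.404) / 12.25 = 2.668 mg/L.
17 L/s = 0.017 m³/s.
After input C: C = (12.25·2.668 + 0.017·8.87) / 12.26 = 2.676 mg/L.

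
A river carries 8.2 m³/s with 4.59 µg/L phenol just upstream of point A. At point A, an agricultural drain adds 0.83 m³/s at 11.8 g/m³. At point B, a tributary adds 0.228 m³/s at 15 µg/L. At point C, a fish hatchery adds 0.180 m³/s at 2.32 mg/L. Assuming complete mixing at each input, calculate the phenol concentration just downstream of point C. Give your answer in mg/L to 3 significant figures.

1.09 mg/L

4.59 µg/L = 0.00459 mg/L.
After input A: C = (8.2·0.00459 + 0.83·11.8) / 9.03 = 1.089 mg/L.
15 µg/L = 0.015 mg/L.
After input B: C = (9.03·1.089 + 0.228·0.015) / 9.258 = 1.062 mg/L.
After input C: C = (9.258·1.062 + 0.18·2.32) / 9.438 = 1.086 mg/L.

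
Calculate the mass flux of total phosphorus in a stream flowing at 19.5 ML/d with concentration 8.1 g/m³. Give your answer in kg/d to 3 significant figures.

19.5 ML/d = 0.2257 m³/s.
Mass flux = Q·C = 0.2257 m³/s × 8.1 g/m³ = 1.828 g/s.
= 1.828 g/s × 86.4 = 157.9 kg/d.

158 kg/d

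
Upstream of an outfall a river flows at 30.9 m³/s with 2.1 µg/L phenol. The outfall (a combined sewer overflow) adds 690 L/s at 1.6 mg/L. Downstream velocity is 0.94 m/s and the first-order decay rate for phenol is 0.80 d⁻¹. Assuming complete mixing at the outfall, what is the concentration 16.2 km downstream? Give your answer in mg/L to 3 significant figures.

0.0315 mg/L

690 L/s = 0.69 m³/s.
2.1 µg/L = 0.0021 mg/L.
After complete mixing, C₀ = (0.69·1.6 + 30.9·0.0021) / 31.59 = 0.037 mg/L.
Travel time t = 1.62e+04 m / 0.94 m/s = 1.723e+04 s = 0.1995 d.
C = 0.037·exp(−0.80·0.1995) = 0.037·0.8525 = 0.03154 mg/L.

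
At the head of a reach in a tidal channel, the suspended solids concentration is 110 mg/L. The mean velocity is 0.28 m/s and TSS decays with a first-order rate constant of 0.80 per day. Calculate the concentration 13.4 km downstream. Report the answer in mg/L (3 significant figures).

70.6 mg/L

Travel time t = 13.4 km / 0.28 m/s = 1.34e+04/0.28 = 4.786e+04 s = 0.5539 d.
First-order decay: C = 110·exp(−0.80·0.5539) = 110·0.642 = 70.62 mg/L.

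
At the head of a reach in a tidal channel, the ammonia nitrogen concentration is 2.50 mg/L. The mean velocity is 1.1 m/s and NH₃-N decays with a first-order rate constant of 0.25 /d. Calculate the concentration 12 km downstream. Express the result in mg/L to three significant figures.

2.42 mg/L

Travel time t = 12 km / 1.1 m/s = 1.2e+04/1.1 = 1.091e+04 s = 0.1263 d.
First-order decay: C = 2.50·exp(−0.25·0.1263) = 2.50·0.9689 = 2.422 mg/L.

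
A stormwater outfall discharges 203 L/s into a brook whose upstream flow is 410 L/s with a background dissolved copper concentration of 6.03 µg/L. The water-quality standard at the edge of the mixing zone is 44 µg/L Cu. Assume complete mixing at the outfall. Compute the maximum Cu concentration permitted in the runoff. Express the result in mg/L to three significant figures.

203 L/s = 0.203 m³/s.
410 L/s = 0.41 m³/s.
6.03 µg/L = 0.00603 mg/L.
44 µg/L = 0.044 mg/L.
Mass balance: 0.044·0.613 = 0.203·Cₑ + 0.41·0.00603.
Cₑ = (0.02697 − 0.002472) / 0.203 = 0.1207 mg/L.

0.121 mg/L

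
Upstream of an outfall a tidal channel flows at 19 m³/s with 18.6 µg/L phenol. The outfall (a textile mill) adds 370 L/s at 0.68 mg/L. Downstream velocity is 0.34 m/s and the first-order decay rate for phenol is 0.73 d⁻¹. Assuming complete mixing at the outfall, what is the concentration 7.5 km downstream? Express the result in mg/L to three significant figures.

370 L/s = 0.37 m³/s.
18.6 µg/L = 0.0186 mg/L.
After complete mixing, C₀ = (0.37·0.68 + 19·0.0186) / 19.37 = 0.03123 mg/L.
Travel time t = 7500 m / 0.34 m/s = 2.206e+04 s = 0.2553 d.
C = 0.03123·exp(−0.73·0.2553) = 0.03123·0.83 = 0.02592 mg/L.

0.0259 mg/L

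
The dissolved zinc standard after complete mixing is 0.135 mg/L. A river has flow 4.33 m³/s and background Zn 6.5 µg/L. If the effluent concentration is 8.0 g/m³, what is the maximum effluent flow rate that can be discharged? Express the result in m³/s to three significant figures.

0.0707 m³/s

6.5 µg/L = 0.0065 mg/L.
Mass balance at complete mixing: C_std·(Q_w + Q_r) = Q_w·C_e + Q_r·C_b.
Rearranging, Q_w = Q_r·(C_std − C_b)/(C_e − C_std) = 4.33·(0.135 − 0.0065) / (8 − 0.135) = 0.07074 m³/s.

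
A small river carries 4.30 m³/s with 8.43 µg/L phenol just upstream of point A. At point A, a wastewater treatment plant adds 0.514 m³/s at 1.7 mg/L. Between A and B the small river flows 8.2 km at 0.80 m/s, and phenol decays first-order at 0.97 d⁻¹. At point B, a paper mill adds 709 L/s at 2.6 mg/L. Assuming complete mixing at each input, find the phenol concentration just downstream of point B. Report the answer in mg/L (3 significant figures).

0.481 mg/L

8.43 µg/L = 0.00843 mg/L.
After input A: C = (4.3·0.00843 + 0.514·1.7) / 4.814 = 0.189 mg/L.
Over the 8.2 km reach to input B (t = 1.025e+04 s = 0.1186 d), decay gives C = 0.189·exp(−0.97·0.1186) = 0.1685 mg/L.
709 L/s = 0.709 m³/s.
After input B: C = (4.814·0.1685 + 0.709·2.6) / 5.523 = 0.4806 mg/L.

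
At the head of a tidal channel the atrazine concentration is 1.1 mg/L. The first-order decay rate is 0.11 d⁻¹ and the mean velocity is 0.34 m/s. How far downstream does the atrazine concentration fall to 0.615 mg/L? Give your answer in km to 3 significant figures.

155 km

From C = C₀·e^(−kt), t = ln(C₀/C)/k = ln(1.1/0.615)/0.11 = 0.5814/0.11 = 5.286 d.
Distance = v·t = 0.34 m/s × 4.567e+05 s = 1.553e+05 m = 155.3 km.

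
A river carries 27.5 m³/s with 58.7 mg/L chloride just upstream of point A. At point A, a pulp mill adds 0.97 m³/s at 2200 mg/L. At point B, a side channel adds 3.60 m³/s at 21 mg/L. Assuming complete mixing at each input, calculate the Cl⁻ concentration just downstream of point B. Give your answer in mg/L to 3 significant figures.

119 mg/L

After input A: C = (27.5·58.7 + 0.97·2200) / 28.47 = 131.7 mg/L.
After input B: C = (28.47·131.7 + 3.6·21) / 32.07 = 119.2 mg/L.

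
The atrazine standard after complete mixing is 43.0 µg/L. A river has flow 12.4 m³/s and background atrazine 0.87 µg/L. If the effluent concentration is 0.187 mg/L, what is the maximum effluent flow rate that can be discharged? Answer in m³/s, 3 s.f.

3.63 m³/s

0.87 µg/L = 0.00087 mg/L.
43.0 µg/L = 0.043 mg/L.
Mass balance at complete mixing: C_std·(Q_w + Q_r) = Q_w·C_e + Q_r·C_b.
Rearranging, Q_w = Q_r·(C_std − C_b)/(C_e − C_std) = 12.4·(0.043 − 0.00087) / (0.187 − 0.043) = 3.628 m³/s.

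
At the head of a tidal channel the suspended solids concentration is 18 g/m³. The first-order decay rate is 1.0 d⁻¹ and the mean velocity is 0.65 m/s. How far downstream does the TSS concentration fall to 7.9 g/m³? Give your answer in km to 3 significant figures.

From C = C₀·e^(−kt), t = ln(C₀/C)/k = ln(18/7.9)/1.0 = 0.8235/1.0 = 0.8235 d.
Distance = v·t = 0.65 m/s × 7.115e+04 s = 4.625e+04 m = 46.25 km.

46.2 km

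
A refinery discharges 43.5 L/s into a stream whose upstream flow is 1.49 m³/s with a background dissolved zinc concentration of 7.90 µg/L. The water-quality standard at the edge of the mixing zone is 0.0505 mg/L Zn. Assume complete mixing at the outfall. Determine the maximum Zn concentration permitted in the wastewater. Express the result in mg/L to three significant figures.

43.5 L/s = 0.0435 m³/s.
7.90 µg/L = 0.0079 mg/L.
Mass balance: 0.0505·1.534 = 0.0435·Cₑ + 1.49·0.0079.
Cₑ = (0.07744 − 0.01177) / 0.0435 = 1.51 mg/L.

1.51 mg/L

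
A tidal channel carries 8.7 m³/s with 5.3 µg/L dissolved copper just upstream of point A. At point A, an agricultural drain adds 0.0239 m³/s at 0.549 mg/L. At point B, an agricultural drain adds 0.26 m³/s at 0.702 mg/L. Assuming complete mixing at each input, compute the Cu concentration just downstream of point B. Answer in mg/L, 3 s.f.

5.3 µg/L = 0.0053 mg/L.
After input A: C = (8.7·0.0053 + 0.0239·0.549) / 8.724 = 0.00679 mg/L.
After input B: C = (8.724·0.00679 + 0.26·0.702) / 8.984 = 0.02691 mg/L.

0.0269 mg/L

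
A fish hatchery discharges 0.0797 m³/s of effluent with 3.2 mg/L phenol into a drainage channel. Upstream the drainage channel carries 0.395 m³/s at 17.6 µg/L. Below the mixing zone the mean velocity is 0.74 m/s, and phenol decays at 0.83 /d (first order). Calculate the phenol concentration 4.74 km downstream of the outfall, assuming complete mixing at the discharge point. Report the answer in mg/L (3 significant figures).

17.6 µg/L = 0.0176 mg/L.
After complete mixing, C₀ = (0.0797·3.2 + 0.395·0.0176) / 0.4747 = 0.5519 mg/L.
Travel time t = 4740 m / 0.74 m/s = 6405 s = 0.07414 d.
C = 0.5519·exp(−0.83·0.07414) = 0.5519·0.9403 = 0.519 mg/L.

0.519 mg/L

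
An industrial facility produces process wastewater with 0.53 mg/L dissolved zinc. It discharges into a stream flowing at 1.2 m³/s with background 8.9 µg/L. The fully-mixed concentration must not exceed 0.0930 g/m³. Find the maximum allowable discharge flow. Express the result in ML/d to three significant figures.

20.0 ML/d

8.9 µg/L = 0.0089 mg/L.
Mass balance at complete mixing: C_std·(Q_w + Q_r) = Q_w·C_e + Q_r·C_b.
Rearranging, Q_w = Q_r·(C_std − C_b)/(C_e − C_std) = 1.2·(0.093 − 0.0089) / (0.53 − 0.093) = 0.2309 m³/s.
= 19.95 ML/d.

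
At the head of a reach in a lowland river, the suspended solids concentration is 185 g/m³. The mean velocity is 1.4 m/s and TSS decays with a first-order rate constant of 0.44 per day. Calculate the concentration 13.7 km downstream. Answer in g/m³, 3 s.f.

Travel time t = 13.7 km / 1.4 m/s = 1.37e+04/1.4 = 9786 s = 0.1133 d.
First-order decay: C = 185·exp(−0.44·0.1133) = 185·0.9514 = 176 g/m³.

176 g/m³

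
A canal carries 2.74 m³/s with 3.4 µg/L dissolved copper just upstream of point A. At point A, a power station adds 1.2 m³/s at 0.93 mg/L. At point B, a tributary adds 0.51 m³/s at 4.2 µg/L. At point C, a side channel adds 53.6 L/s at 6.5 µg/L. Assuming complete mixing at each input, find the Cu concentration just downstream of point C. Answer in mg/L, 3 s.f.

0.250 mg/L

3.4 µg/L = 0.0034 mg/L.
After input A: C = (2.74·0.0034 + 1.2·0.93) / 3.94 = 0.2856 mg/L.
4.2 µg/L = 0.0042 mg/L.
After input B: C = (3.94·0.2856 + 0.51·0.0042) / 4.45 = 0.2534 mg/L.
53.6 L/s = 0.0536 m³/s.
6.5 µg/L = 0.0065 mg/L.
After input C: C = (4.45·0.2534 + 0.0536·0.0065) / 4.504 = 0.2504 mg/L.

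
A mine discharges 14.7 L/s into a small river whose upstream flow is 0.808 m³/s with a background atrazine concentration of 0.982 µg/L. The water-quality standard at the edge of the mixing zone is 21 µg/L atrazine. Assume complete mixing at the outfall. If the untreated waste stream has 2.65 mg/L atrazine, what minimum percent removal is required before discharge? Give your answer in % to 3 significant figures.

14.7 L/s = 0.0147 m³/s.
0.982 µg/L = 0.000982 mg/L.
21 µg/L = 0.021 mg/L.
Mass balance: 0.021·0.8227 = 0.0147·Cₑ + 0.808·0.000982.
Cₑ = (0.01728 − 0.0007935) / 0.0147 = 1.121 mg/L.
Required removal = 1 − 1.121/2.65 = 57.69 %.

57.7 %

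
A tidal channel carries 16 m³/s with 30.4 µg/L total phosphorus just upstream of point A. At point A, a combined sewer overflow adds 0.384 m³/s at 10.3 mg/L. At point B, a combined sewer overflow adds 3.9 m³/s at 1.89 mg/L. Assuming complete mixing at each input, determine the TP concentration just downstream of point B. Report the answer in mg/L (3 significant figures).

0.582 mg/L

30.4 µg/L = 0.0304 mg/L.
After input A: C = (16·0.0304 + 0.384·10.3) / 16.38 = 0.2711 mg/L.
After input B: C = (16.38·0.2711 + 3.9·1.89) / 20.28 = 0.5824 mg/L.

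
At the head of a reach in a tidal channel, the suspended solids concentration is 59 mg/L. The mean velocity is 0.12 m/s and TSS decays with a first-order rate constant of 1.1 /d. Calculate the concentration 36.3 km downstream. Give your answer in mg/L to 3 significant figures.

Travel time t = 36.3 km / 0.12 m/s = 3.63e+04/0.12 = 3.025e+05 s = 3.501 d.
First-order decay: C = 59·exp(−1.1·3.501) = 59·0.02125 = 1.254 mg/L.

1.25 mg/L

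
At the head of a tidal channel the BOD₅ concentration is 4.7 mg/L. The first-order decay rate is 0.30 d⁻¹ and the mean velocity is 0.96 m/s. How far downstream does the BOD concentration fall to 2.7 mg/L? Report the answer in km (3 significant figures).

153 km

From C = C₀·e^(−kt), t = ln(C₀/C)/k = ln(4.7/2.7)/0.30 = 0.5543/0.30 = 1.848 d.
Distance = v·t = 0.96 m/s × 1.596e+05 s = 1.533e+05 m = 153.3 km.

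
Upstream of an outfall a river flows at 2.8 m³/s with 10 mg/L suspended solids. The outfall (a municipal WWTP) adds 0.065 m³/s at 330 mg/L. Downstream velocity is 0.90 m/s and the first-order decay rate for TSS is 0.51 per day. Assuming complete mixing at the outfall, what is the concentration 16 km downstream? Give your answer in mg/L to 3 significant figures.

15.5 mg/L

After complete mixing, C₀ = (0.065·330 + 2.8·10) / 2.865 = 17.26 mg/L.
Travel time t = 1.6e+04 m / 0.90 m/s = 1.778e+04 s = 0.2058 d.
C = 17.26·exp(−0.51·0.2058) = 17.26·0.9004 = 15.54 mg/L.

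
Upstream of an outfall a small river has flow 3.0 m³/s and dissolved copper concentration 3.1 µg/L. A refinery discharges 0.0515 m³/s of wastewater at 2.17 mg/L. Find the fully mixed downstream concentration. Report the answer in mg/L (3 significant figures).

3.1 µg/L = 0.0031 mg/L.
Flow-weighted mixing gives C = (0.0515·2.17 + 3·0.0031) / (0.0515 + 3) = 0.1211/3.051 = 0.03967 mg/L.

0.0397 mg/L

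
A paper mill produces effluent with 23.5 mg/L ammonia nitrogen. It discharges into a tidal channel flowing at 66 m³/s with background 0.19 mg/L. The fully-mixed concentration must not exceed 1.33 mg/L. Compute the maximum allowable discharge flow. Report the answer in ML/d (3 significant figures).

293 ML/d

Mass balance at complete mixing: C_std·(Q_w + Q_r) = Q_w·C_e + Q_r·C_b.
Rearranging, Q_w = Q_r·(C_std − C_b)/(C_e − C_std) = 66·(1.33 − 0.19) / (23.5 − 1.33) = 3.394 m³/s.
= 293.2 ML/d.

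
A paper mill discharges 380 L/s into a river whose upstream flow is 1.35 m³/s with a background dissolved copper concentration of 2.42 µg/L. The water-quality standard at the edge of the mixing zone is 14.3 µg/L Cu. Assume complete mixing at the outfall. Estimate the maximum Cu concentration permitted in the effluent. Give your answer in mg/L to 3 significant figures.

380 L/s = 0.38 m³/s.
2.42 µg/L = 0.00242 mg/L.
14.3 µg/L = 0.0143 mg/L.
Mass balance: 0.0143·1.73 = 0.38·Cₑ + 1.35·0.00242.
Cₑ = (0.02474 − 0.003267) / 0.38 = 0.05651 mg/L.

0.0565 mg/L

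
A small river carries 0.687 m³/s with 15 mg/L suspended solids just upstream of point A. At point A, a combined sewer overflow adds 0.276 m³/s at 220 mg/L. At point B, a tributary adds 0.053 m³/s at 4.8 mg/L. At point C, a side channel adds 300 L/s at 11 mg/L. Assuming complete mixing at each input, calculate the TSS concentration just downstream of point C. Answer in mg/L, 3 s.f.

After input A: C = (0.687·15 + 0.276·220) / 0.963 = 73.75 mg/L.
After input B: C = (0.963·73.75 + 0.053·4.8) / 1.016 = 70.16 mg/L.
300 L/s = 0.3 m³/s.
After input C: C = (1.016·70.16 + 0.3·11) / 1.316 = 56.67 mg/L.

56.7 mg/L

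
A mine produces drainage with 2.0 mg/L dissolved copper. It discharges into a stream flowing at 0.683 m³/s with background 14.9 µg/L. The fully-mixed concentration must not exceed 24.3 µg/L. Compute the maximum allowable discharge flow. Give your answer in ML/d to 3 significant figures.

14.9 µg/L = 0.0149 mg/L.
24.3 µg/L = 0.0243 mg/L.
Mass balance at complete mixing: C_std·(Q_w + Q_r) = Q_w·C_e + Q_r·C_b.
Rearranging, Q_w = Q_r·(C_std − C_b)/(C_e − C_std) = 0.683·(0.0243 − 0.0149) / (2 − 0.0243) = 0.00325 m³/s.
= 0.2808 ML/d.

0.281 ML/d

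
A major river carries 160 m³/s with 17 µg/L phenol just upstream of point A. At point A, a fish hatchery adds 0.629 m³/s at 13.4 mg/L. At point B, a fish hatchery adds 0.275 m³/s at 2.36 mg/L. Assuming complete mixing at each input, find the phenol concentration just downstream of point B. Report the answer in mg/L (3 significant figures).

0.0733 mg/L

17 µg/L = 0.017 mg/L.
After input A: C = (160·0.017 + 0.629·13.4) / 160.6 = 0.06941 mg/L.
After input B: C = (160.6·0.06941 + 0.275·2.36) / 160.9 = 0.07332 mg/L.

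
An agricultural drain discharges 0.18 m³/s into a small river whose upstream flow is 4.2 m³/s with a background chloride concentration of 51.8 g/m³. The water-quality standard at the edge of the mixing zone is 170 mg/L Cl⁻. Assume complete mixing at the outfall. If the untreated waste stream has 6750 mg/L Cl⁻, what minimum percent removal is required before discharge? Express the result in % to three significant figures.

56.6 %

Mass balance: 170·4.38 = 0.18·Cₑ + 4.2·51.8.
Cₑ = (744.6 − 217.6) / 0.18 = 2928 mg/L.
Required removal = 1 − 2928/6750 = 56.62 %.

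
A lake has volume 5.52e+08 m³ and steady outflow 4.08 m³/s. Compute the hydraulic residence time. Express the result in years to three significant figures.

Q = 4.08 m³/s × 3.156e+07 s/yr = 1.288e+08 m³/yr.
Hydraulic residence time τ = V/Q = 5.52e+08/1.288e+08 = 4.287 yr.

4.29 yr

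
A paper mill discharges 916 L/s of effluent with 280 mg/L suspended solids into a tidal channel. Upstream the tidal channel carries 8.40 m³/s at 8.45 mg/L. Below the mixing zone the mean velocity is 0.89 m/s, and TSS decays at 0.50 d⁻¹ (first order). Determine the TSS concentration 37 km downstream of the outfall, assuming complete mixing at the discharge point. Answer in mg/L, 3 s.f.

27.6 mg/L

916 L/s = 0.916 m³/s.
After complete mixing, C₀ = (0.916·280 + 8.4·8.45) / 9.316 = 35.15 mg/L.
Travel time t = 3.7e+04 m / 0.89 m/s = 4.157e+04 s = 0.4812 d.
C = 35.15·exp(−0.50·0.4812) = 35.15·0.7862 = 27.63 mg/L.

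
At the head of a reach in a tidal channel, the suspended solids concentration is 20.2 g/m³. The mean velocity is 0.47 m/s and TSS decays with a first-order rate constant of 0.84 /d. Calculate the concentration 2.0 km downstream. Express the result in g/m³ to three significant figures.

Travel time t = 2.0 km / 0.47 m/s = 2000/0.47 = 4255 s = 0.04925 d.
First-order decay: C = 20.2·exp(−0.84·0.04925) = 20.2·0.9595 = 19.38 g/m³.

19.4 g/m³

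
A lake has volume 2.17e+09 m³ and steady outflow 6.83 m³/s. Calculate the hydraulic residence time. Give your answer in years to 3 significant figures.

10.1 yr

Q = 6.83 m³/s × 3.156e+07 s/yr = 2.155e+08 m³/yr.
Hydraulic residence time τ = V/Q = 2.17e+09/2.155e+08 = 10.07 yr.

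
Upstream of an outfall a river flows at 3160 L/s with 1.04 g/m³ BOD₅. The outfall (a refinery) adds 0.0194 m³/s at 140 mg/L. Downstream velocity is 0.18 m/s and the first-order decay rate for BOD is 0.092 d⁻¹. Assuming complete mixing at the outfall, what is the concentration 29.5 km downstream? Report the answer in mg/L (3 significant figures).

1.59 mg/L

3160 L/s = 3.16 m³/s.
After complete mixing, C₀ = (0.0194·140 + 3.16·1.04) / 3.179 = 1.888 mg/L.
Travel time t = 2.95e+04 m / 0.18 m/s = 1.639e+05 s = 1.897 d.
C = 1.888·exp(−0.092·1.897) = 1.888·0.8399 = 1.586 mg/L.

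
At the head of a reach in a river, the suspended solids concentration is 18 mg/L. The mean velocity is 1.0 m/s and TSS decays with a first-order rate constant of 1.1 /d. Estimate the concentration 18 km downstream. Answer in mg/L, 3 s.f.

Travel time t = 18 km / 1.0 m/s = 1.8e+04/1.0 = 1.8e+04 s = 0.2083 d.
First-order decay: C = 18·exp(−1.1·0.2083) = 18·0.7952 = 14.31 mg/L.

14.3 mg/L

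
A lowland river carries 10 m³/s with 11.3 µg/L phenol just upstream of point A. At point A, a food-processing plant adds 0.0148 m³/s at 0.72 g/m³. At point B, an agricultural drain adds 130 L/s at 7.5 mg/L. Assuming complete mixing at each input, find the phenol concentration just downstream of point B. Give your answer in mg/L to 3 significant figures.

11.3 µg/L = 0.0113 mg/L.
After input A: C = (10·0.0113 + 0.0148·0.72) / 10.01 = 0.01235 mg/L.
130 L/s = 0.13 m³/s.
After input B: C = (10.01·0.01235 + 0.13·7.5) / 10.14 = 0.1083 mg/L.

0.108 mg/L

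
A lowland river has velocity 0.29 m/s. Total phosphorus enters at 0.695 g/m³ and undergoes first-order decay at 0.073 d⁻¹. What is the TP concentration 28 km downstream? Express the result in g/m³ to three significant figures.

0.641 g/m³

Travel time t = 28 km / 0.29 m/s = 2.8e+04/0.29 = 9.655e+04 s = 1.117 d.
First-order decay: C = 0.695·exp(−0.073·1.117) = 0.695·0.9217 = 0.6406 g/m³.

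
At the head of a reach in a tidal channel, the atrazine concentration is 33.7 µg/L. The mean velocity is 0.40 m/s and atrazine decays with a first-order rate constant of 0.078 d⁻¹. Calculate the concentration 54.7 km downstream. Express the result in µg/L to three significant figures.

29.8 µg/L

Travel time t = 54.7 km / 0.40 m/s = 5.47e+04/0.40 = 1.368e+05 s = 1.583 d.
First-order decay: C = 33.7·exp(−0.078·1.583) = 33.7·0.8839 = 29.79 µg/L.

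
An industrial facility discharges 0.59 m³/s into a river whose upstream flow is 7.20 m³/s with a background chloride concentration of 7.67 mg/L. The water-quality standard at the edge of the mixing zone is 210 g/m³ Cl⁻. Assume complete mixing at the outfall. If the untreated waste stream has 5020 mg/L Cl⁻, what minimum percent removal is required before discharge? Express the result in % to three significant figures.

Mass balance: 210·7.79 = 0.59·Cₑ + 7.2·7.67.
Cₑ = (1636 − 55.22) / 0.59 = 2679 mg/L.
Required removal = 1 − 2679/5020 = 46.63 %.

46.6 %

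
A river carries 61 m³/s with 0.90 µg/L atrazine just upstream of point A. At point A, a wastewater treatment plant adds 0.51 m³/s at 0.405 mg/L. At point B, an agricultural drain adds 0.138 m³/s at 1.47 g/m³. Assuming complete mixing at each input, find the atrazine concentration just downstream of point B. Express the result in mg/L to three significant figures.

0.90 µg/L = 0.0009 mg/L.
After input A: C = (61·0.0009 + 0.51·0.405) / 61.51 = 0.004251 mg/L.
After input B: C = (61.51·0.004251 + 0.138·1.47) / 61.65 = 0.007532 mg/L.

0.00753 mg/L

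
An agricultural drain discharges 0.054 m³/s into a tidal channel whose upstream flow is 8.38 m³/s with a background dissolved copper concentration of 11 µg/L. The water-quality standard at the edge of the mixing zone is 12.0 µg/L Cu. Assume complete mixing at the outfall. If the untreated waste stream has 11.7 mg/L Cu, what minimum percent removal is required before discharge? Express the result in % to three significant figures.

98.6 %

11 µg/L = 0.011 mg/L.
12.0 µg/L = 0.012 mg/L.
Mass balance: 0.012·8.434 = 0.054·Cₑ + 8.38·0.011.
Cₑ = (0.1012 − 0.09218) / 0.054 = 0.1672 mg/L.
Required removal = 1 − 0.1672/11.7 = 98.57 %.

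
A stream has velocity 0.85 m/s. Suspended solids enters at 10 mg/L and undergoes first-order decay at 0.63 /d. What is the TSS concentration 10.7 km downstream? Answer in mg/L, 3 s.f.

9.12 mg/L

Travel time t = 10.7 km / 0.85 m/s = 1.07e+04/0.85 = 1.259e+04 s = 0.1457 d.
First-order decay: C = 10·exp(−0.63·0.1457) = 10·0.9123 = 9.123 mg/L.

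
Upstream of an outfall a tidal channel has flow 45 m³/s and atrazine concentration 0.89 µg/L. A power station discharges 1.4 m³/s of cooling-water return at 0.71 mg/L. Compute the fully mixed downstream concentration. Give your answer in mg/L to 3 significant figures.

0.0223 mg/L

0.89 µg/L = 0.00089 mg/L.
Conservation of mass across the mixing zone: C = (1.4·0.71 + 45·0.00089) / (1.4 + 45) = 1.034/46.4 = 0.02229 mg/L.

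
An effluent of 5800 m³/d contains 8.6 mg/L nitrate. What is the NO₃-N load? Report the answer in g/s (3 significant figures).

0.577 g/s

5800 m³/d = 0.06713 m³/s.
Mass flux = Q·C = 0.06713 m³/s × 8.6 g/m³ = 0.5773 g/s.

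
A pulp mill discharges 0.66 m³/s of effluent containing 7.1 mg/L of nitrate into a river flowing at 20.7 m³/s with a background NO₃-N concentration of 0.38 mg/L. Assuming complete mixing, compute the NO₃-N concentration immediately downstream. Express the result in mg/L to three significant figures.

0.588 mg/L

By mass balance at complete mixing, C = (0.66·7.1 + 20.7·0.38) / (0.66 + 20.7) = 12.55/21.36 = 0.5876 mg/L.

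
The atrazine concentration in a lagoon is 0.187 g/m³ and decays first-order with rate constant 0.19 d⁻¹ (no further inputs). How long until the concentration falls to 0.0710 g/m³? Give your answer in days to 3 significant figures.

5.10 d

t = ln(C₀/C)/k = ln(0.187/0.0710)/0.19 = 0.9684/0.19 = 5.097 d.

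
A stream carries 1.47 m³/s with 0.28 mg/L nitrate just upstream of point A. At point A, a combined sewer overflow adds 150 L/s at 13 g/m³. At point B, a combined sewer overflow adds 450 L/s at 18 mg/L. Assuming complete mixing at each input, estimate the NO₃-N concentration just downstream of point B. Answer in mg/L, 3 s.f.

150 L/s = 0.15 m³/s.
After input A: C = (1.47·0.28 + 0.15·13) / 1.62 = 1.458 mg/L.
450 L/s = 0.45 m³/s.
After input B: C = (1.62·1.458 + 0.45·18) / 2.07 = 5.054 mg/L.

5.05 mg/L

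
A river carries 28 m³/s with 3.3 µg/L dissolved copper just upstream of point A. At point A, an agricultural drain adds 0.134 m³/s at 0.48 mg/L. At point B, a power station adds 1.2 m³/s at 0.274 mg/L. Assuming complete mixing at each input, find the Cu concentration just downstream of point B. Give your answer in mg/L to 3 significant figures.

0.0166 mg/L

3.3 µg/L = 0.0033 mg/L.
After input A: C = (28·0.0033 + 0.134·0.48) / 28.13 = 0.00557 mg/L.
After input B: C = (28.13·0.00557 + 1.2·0.274) / 29.33 = 0.01655 mg/L.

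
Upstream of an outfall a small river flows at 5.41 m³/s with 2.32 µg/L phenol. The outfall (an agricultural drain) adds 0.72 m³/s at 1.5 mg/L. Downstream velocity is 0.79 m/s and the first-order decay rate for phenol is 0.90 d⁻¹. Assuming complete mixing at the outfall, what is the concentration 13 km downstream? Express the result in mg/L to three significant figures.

2.32 µg/L = 0.00232 mg/L.
After complete mixing, C₀ = (0.72·1.5 + 5.41·0.00232) / 6.13 = 0.1782 mg/L.
Travel time t = 1.3e+04 m / 0.79 m/s = 1.646e+04 s = 0.1905 d.
C = 0.1782·exp(−0.90·0.1905) = 0.1782·0.8425 = 0.1502 mg/L.

0.150 mg/L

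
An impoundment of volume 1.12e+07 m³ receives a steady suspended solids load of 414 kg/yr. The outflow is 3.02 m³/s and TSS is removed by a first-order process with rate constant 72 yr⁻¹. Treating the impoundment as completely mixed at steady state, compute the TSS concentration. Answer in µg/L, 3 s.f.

Outflow Q = 3.02 m³/s × 3.156e+07 s/yr = 9.53e+07 m³/yr.
Steady-state CSTR mass balance: W = Q·C + k·V·C, so C = W/(Q + kV).
Q + kV = 9.53e+07 + 72·1.12e+07 = 9.017e+08 m³/yr.
C = 414/9.017e+08 = 4.591e-07 kg/m³ = 0.0004591 mg/L = 0.4591 µg/L.

0.459 µg/L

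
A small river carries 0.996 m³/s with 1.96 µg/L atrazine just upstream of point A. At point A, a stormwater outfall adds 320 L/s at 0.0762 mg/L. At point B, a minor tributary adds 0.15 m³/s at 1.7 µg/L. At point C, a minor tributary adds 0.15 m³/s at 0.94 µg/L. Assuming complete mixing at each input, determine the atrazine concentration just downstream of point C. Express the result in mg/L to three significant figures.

0.0165 mg/L

1.96 µg/L = 0.00196 mg/L.
320 L/s = 0.32 m³/s.
After input A: C = (0.996·0.00196 + 0.32·0.0762) / 1.316 = 0.02001 mg/L.
1.7 µg/L = 0.0017 mg/L.
After input B: C = (1.316·0.02001 + 0.15·0.0017) / 1.466 = 0.01814 mg/L.
0.94 µg/L = 0.00094 mg/L.
After input C: C = (1.466·0.01814 + 0.15·0.00094) / 1.616 = 0.01654 mg/L.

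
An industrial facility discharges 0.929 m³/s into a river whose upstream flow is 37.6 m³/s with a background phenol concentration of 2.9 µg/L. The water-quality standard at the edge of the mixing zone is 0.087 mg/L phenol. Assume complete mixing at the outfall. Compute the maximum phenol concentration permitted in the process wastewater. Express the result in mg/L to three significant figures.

3.49 mg/L

2.9 µg/L = 0.0029 mg/L.
Mass balance: 0.087·38.53 = 0.929·Cₑ + 37.6·0.0029.
Cₑ = (3.352 − 0.109) / 0.929 = 3.491 mg/L.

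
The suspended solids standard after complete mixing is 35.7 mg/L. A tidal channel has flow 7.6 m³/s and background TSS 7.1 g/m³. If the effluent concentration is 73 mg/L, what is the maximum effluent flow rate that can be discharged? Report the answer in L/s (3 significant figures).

5830 L/s

Mass balance at complete mixing: C_std·(Q_w + Q_r) = Q_w·C_e + Q_r·C_b.
Rearranging, Q_w = Q_r·(C_std − C_b)/(C_e − C_std) = 7.6·(35.7 − 7.1) / (73 − 35.7) = 5.827 m³/s.
= 5827 L/s.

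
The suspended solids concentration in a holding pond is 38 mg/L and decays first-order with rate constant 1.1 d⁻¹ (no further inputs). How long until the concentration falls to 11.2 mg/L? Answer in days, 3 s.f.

t = ln(C₀/C)/k = ln(38/11.2)/1.1 = 1.222/1.1 = 1.111 d.

1.11 d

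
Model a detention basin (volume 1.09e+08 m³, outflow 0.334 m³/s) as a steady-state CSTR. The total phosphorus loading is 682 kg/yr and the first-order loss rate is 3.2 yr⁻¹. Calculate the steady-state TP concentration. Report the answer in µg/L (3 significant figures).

1.90 µg/L

Outflow Q = 0.334 m³/s × 3.156e+07 s/yr = 1.054e+07 m³/yr.
Steady-state CSTR mass balance: W = Q·C + k·V·C, so C = W/(Q + kV).
Q + kV = 1.054e+07 + 3.2·1.09e+08 = 3.593e+08 m³/yr.
C = 682/3.593e+08 = 1.898e-06 kg/m³ = 0.001898 mg/L = 1.898 µg/L.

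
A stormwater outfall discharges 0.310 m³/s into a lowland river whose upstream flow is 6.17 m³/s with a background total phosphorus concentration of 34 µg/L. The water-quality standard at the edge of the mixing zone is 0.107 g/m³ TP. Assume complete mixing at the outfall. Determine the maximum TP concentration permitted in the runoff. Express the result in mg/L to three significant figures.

34 µg/L = 0.034 mg/L.
Mass balance: 0.107·6.48 = 0.31·Cₑ + 6.17·0.034.
Cₑ = (0.6934 − 0.2098) / 0.31 = 1.56 mg/L.

1.56 mg/L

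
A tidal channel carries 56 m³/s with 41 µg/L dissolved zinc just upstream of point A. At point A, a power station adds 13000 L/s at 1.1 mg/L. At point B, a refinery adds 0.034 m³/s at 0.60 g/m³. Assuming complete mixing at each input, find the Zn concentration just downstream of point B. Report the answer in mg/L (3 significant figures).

0.241 mg/L

41 µg/L = 0.041 mg/L.
13000 L/s = 13 m³/s.
After input A: C = (56·0.041 + 13·1.1) / 69 = 0.2405 mg/L.
After input B: C = (69·0.2405 + 0.034·0.6) / 69.03 = 0.2407 mg/L.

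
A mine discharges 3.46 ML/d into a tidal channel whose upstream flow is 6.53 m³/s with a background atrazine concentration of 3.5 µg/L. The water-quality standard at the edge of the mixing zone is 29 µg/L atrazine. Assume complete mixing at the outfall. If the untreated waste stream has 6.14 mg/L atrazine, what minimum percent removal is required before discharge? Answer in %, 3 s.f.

31.8 %

3.46 ML/d = 0.04005 m³/s.
3.5 µg/L = 0.0035 mg/L.
29 µg/L = 0.029 mg/L.
Mass balance: 0.029·6.57 = 0.04005·Cₑ + 6.53·0.0035.
Cₑ = (0.1905 − 0.02286) / 0.04005 = 4.187 mg/L.
Required removal = 1 − 4.187/6.14 = 31.81 %.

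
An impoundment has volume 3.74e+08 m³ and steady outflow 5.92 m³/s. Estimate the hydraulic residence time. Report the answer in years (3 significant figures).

2.00 yr

Q = 5.92 m³/s × 3.156e+07 s/yr = 1.868e+08 m³/yr.
Hydraulic residence time τ = V/Q = 3.74e+08/1.868e+08 = 2.002 yr.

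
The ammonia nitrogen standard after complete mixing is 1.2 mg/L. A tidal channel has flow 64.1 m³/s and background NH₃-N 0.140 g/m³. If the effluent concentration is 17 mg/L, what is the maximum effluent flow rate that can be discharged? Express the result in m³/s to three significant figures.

Mass balance at complete mixing: C_std·(Q_w + Q_r) = Q_w·C_e + Q_r·C_b.
Rearranging, Q_w = Q_r·(C_std − C_b)/(C_e − C_std) = 64.1·(1.2 − 0.14) / (17 − 1.2) = 4.3 m³/s.

4.30 m³/s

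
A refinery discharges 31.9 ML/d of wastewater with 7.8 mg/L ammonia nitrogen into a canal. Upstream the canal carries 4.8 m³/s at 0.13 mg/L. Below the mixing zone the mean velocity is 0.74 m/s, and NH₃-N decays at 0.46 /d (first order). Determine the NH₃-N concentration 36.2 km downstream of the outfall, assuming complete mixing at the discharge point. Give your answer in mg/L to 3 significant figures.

0.522 mg/L

31.9 ML/d = 0.3692 m³/s.
After complete mixing, C₀ = (0.3692·7.8 + 4.8·0.13) / 5.169 = 0.6778 mg/L.
Travel time t = 3.62e+04 m / 0.74 m/s = 4.892e+04 s = 0.5662 d.
C = 0.6778·exp(−0.46·0.5662) = 0.6778·0.7707 = 0.5224 mg/L.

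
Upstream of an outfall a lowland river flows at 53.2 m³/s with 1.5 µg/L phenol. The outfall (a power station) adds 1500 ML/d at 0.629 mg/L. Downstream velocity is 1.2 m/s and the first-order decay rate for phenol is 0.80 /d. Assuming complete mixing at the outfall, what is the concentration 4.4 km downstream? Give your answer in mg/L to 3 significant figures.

0.151 mg/L

1500 ML/d = 17.36 m³/s.
1.5 µg/L = 0.0015 mg/L.
After complete mixing, C₀ = (17.36·0.629 + 53.2·0.0015) / 70.56 = 0.1559 mg/L.
Travel time t = 4400 m / 1.2 m/s = 3667 s = 0.04244 d.
C = 0.1559·exp(−0.80·0.04244) = 0.1559·0.9666 = 0.1507 mg/L.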